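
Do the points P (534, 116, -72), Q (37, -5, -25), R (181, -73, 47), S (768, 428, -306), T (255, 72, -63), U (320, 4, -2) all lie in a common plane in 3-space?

No

The plane through P, Q, R has normal n = PQ × PR = (-5516, 42552, 51220) and equation n·X = -1697352.
Checking the remaining points: n·S = -1697352, n·T = -1569696, n·U = -1697352.
Since n·T = -1569696 ≠ -1697352, T is off the plane and the points are not all coplanar.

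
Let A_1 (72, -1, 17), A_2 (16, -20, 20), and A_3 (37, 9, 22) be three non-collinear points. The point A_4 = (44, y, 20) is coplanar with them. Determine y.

0

A normal to the plane is n = A_1A_2 × A_1A_3 = (-125, 175, -1225).
A_4 lies in the plane iff n · A_1A_4 = 0.
This gives (175)y + (0) = 0, so y = 0.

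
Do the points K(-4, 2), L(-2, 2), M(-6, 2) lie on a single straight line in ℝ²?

Yes

KL = (2, 0), KM = (-2, 0).
Checking proportionality: KM = -1·KL, so the vectors are parallel and the points are collinear.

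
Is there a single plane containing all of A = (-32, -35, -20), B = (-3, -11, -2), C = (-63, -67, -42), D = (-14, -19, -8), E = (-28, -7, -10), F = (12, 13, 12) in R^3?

The plane through A, B, C has normal n = AB × AC = (48, 80, -184) and equation n·P = -656.
Checking the remaining points: n·D = -720, n·E = -64, n·F = -592.
Since n·D = -720 ≠ -656, D is off the plane and the points are not all coplanar.

No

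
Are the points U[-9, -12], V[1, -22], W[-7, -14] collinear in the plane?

Yes

UV = (10, -10), UW = (2, -2).
Twice the signed area of △UVW is (10)(-2) − (-10)(2) = 0.
The triangle is degenerate (zero area), so the points are collinear.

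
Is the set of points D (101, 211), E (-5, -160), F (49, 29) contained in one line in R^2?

DE = (-106, -371), DF = (-52, -182).
Checking proportionality: DF = 26/53·DE, so the vectors are parallel and the points are collinear.

Yes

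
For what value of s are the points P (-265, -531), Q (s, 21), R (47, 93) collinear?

11

The three points are collinear iff det[PQ; PR] = 0.
This determinant is linear in s: (624)s + (-6864) = 0, so s = 11.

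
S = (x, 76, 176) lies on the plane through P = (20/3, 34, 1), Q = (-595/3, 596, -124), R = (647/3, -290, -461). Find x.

-40

A normal to the plane is n = PQ × PR = (-300144, -120835, -51038).
S lies in the plane iff n · PS = 0.
This gives (-300144)x + (-12005760) = 0, so x = -40.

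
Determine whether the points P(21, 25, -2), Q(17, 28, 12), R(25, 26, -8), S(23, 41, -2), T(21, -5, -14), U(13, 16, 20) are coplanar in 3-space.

The plane through P, Q, R has normal n = PQ × PR = (-32, 32, -16) and equation n·X = 160.
Checking the remaining points: n·S = 608, n·T = -608, n·U = -224.
Since n·S = 608 ≠ 160, S is off the plane and the points are not all coplanar.

No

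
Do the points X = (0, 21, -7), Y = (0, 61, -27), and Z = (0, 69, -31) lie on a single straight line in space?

Yes

XY = (0, 40, -20), XZ = (0, 48, -24).
XY × XZ = (0, 0, 0).
The cross product vanishes, so the three points are collinear.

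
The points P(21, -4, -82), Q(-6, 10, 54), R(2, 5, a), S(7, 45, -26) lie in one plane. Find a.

14

The points are coplanar iff PQ · (PR × PS) = 0.
Expanding, this is linear in a: (1127)a + (-15778) = 0.
So a = 14.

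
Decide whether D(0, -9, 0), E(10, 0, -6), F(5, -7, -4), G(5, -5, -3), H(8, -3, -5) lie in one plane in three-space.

No

The plane through D, E, F has normal n = DE × DF = (-24, 10, -25) and equation n·P = -90.
Checking the remaining points: n·G = -95, n·H = -97.
Since n·G = -95 ≠ -90, G is off the plane and the points are not all coplanar.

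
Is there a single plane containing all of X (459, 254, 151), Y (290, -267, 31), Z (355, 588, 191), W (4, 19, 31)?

A normal to the plane through X, Y, Z is n = XY × XZ = (19240, 19240, -110630).
The plane has equation n·P = -2987010. For W: n·W = -2987010.
Equal, so W lies in the plane and all four are coplanar.

Yes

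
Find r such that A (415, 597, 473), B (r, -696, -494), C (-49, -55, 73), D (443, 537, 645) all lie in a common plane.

-564

Coplanarity ⇔ det[AB; AC; AD] = 0.
Expanding, this is linear in r: (-136144)r + (-76785216) = 0.
So r = -564.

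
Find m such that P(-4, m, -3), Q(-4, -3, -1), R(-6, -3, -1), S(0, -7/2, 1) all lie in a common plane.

-5/2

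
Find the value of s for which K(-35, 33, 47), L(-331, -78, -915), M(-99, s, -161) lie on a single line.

9

Direction KL = (-296, -111, -962). From the x-coordinate of M, the parameter along the line is τ = (-99 − (-35))/(-296) = 8/37.
Then s = 33 + 8/37·(-111) = 9.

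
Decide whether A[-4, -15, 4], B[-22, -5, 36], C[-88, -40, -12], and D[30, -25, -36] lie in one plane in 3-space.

No

The four points are coplanar iff the 3×3 determinant with rows AB, AC, AD is zero.
Rows: (-18, 10, 32), (-84, -25, -16), (34, -10, -40).
Expanding along the first row: (-18)(840) − (10)(3904) + (32)(1690) = -80.
Nonzero ⇒ not coplanar.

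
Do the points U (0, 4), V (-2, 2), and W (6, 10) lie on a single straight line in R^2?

UV = (-2, -2), UW = (6, 6).
Checking proportionality: UW = -3·UV, so the vectors are parallel and the points are collinear.

Yes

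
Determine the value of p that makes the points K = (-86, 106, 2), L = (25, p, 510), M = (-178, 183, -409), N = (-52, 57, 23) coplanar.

15

Coplanarity ⇔ det[KL; KM; KN] = 0.
Expanding, this is linear in p: (-12042)p + (180630) = 0.
So p = 15.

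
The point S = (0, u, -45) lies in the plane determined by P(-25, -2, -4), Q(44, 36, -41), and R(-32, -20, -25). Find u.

-4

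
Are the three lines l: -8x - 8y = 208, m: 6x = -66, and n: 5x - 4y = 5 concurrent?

Yes

Lines aᵢx + bᵢy = cᵢ with pairwise distinct directions are concurrent exactly when det[aᵢ bᵢ cᵢ] = 0.
Here the determinant is 0.
It vanishes, so the lines are concurrent at (-11, -15).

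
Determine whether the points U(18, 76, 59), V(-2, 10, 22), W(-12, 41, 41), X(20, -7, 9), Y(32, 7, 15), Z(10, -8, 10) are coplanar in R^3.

No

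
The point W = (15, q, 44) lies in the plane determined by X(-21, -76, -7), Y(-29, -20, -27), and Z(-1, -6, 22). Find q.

A normal to the plane is n = XY × XZ = (3024, -168, -1680).
W lies in the plane iff n · XW = 0.
This gives (-168)q + (10416) = 0, so q = 62.

62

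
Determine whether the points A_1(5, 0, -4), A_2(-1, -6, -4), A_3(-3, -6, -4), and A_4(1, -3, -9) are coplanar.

No

The four points are coplanar iff the 3×3 determinant with rows A_1A_2, A_1A_3, A_1A_4 is zero.
Rows: (-6, -6, 0), (-8, -6, 0), (-4, -3, -5).
Expanding along the first row: (-6)(30) − (-6)(40) + (0)(0) = 60.
Nonzero ⇒ not coplanar.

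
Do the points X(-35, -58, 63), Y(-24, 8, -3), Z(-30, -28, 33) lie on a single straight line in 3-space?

XY = (11, 66, -66), XZ = (5, 30, -30).
Each component of XZ is 5/11 times the corresponding component of XY, so XZ = 5/11·XY and the points are collinear.

Yes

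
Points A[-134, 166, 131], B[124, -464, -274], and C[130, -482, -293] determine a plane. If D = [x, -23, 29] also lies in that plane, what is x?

The plane through A, B, C has equation 4680x + 2472y − 864z = -329952.
Substituting D: (4680)x + (-81912) = -329952, so x = -53.

-53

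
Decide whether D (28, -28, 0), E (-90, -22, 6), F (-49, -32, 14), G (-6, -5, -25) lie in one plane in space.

No

A normal to the plane through D, E, F is n = DE × DF = (108, 1190, 934).
The plane has equation n·P = -30296. For G: n·G = -29948.
-29948 ≠ -30296, so G is off the plane.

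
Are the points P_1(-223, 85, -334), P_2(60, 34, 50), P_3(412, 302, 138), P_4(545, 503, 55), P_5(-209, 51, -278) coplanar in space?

The plane through P_1, P_2, P_3 has normal n = P_1P_2 × P_1P_3 = (-107400, 110264, 93796) and equation n·P = 1994776.
Checking the remaining points: n·P_4 = 2088572, n·P_5 = 1994776.
Since n·P_4 = 2088572 ≠ 1994776, P_4 is off the plane and the points are not all coplanar.

No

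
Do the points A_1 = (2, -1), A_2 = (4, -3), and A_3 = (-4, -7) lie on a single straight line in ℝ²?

No

A_1A_2 = (2, -2), A_1A_3 = (-6, -6).
det[A_1A_2; A_1A_3] = (2)(-6) − (-2)(-6) = -24.
The determinant is nonzero, so they are not collinear.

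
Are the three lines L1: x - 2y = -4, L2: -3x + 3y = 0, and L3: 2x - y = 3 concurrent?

No

Lines aᵢx + bᵢy = cᵢ with pairwise distinct directions are concurrent exactly when det[aᵢ bᵢ cᵢ] = 0.
Here the determinant is 3.
Nonzero, so no common point exists.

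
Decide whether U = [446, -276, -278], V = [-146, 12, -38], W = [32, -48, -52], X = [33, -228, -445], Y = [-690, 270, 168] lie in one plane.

Yes

The plane through U, V, W has normal n = UV × UW = (10368, 34432, -15744) and equation n·P = -502272.
Checking the remaining points: n·X = -502272, n·Y = -502272.
All equal -502272, so all 5 points lie in one plane.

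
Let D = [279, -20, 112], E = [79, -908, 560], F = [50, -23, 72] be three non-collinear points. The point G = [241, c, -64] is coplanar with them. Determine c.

290

Coplanarity requires DE · (DF × DG) = 0.
DE = (-200, -888, 448), DF = (-229, -3, -40); the triple product is linear in c with coefficient -110592 and constant term 32071680.
Setting it to zero: c = 290.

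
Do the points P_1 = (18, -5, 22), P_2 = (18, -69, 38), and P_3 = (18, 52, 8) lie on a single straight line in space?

P_1P_2 = (0, -64, 16), P_1P_3 = (0, 57, -14).
Comparing components 2 and 3: (-64)(-14) − (16)(57) = -16 ≠ 0, so P_1P_2 and P_1P_3 are not parallel and the points are not collinear.

No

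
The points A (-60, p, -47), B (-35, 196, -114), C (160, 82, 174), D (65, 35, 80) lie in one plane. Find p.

-39/2

The points are coplanar iff AB · (AC × AD) = 0.
Expanding, this is linear in p: (9030)p + (176085) = 0.
So p = -39/2.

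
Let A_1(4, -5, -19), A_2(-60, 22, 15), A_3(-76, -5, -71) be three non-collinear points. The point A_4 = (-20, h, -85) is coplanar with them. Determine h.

-23

The plane through A_1, A_2, A_3 has equation −1404x − 6048y + 2160z = -16416.
Substituting A_4: (-6048)h + (-155520) = -16416, so h = -23.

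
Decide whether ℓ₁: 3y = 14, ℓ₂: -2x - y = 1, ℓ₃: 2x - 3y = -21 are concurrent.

No

Intersecting ℓ₁ and ℓ₂: solving the 2×2 system gives (x, y) = (-17/6, 14/3).
Substitute into ℓ₃: (2)(-17/6) + (-3)(14/3) = -59/3.
But ℓ₃ requires -21 ≠ -59/3, so the three lines have no common point.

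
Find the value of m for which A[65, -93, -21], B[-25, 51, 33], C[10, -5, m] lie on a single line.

12

Direction AB = (-90, 144, 54). From the x-coordinate of C, the parameter along the line is τ = (10 − 65)/(-90) = 11/18.
Then m = (-21) + 11/18·(54) = 12.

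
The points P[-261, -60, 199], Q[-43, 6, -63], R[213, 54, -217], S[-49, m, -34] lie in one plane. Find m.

0

Normal to plane PQR: n = (2412, -33500, -6432); plane equation n·X = 100500.
Requiring n·S = 100500: (-33500)m + (100500) = 100500.
So m = 0.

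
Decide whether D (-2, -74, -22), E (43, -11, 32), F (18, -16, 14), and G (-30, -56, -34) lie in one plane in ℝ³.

No

With D as base: DE = (45, 63, 54), DF = (20, 58, 36), DG = (-28, 18, -12).
DF × DG = (-1344, -768, 1984).
DE · (DF × DG) = -1728.
Since -1728 ≠ 0, the four points are not coplanar.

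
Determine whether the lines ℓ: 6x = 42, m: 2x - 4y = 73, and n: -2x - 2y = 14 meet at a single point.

Intersecting ℓ and m: solving the 2×2 system gives (x, y) = (7, -59/4).
Substitute into n: (-2)(7) + (-2)(-59/4) = 31/2.
But n requires 14 ≠ 31/2, so the three lines have no common point.

No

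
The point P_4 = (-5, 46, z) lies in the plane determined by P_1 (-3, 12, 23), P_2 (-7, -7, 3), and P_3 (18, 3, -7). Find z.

67

A normal to the plane is n = P_1P_2 × P_1P_3 = (390, -540, 435).
P_4 lies in the plane iff n · P_1P_4 = 0.
This gives (435)z + (-29145) = 0, so z = 67.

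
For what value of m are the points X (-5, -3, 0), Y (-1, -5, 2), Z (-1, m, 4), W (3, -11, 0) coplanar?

-3

The points are coplanar iff XY · (XZ × XW) = 0.
Expanding, this is linear in m: (-16)m + (-48) = 0.
So m = -3.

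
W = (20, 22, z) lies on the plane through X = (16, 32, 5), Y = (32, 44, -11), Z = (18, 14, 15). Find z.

A normal to the plane is n = XY × XZ = (-168, -192, -312).
W lies in the plane iff n · XW = 0.
This gives (-312)z + (2808) = 0, so z = 9.

9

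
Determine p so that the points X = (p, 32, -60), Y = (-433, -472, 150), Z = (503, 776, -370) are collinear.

-55

Collinearity requires XY × XZ = 0; each component is linear in p.
The y-component gives (-520)p + (-28600) = 0, so p = -55.
The remaining components then also vanish.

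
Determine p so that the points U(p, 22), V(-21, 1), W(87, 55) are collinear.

Collinearity: (U − V) must be parallel to (W − V) = (108, 54).
Cross-multiplying the components: (p − (-21))·(54) = (21)·(108).
Solving gives p = 21.

21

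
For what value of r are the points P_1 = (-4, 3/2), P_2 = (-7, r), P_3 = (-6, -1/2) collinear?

-3/2

The three points are collinear iff det[P_1P_2; P_1P_3] = 0.
This determinant is linear in r: (2)r + (3) = 0, so r = -3/2.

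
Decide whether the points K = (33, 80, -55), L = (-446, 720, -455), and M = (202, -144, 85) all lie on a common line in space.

No

KL = (-479, 640, -400), KM = (169, -224, 140).
Comparing components 3 and 1: (-400)(169) − (-479)(140) = -540 ≠ 0, so KL and KM are not parallel and the points are not collinear.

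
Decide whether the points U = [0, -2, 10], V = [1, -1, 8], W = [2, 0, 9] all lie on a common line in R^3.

UV = (1, 1, -2), UW = (2, 2, -1).
Comparing components 2 and 3: (1)(-1) − (-2)(2) = 3 ≠ 0, so UV and UW are not parallel and the points are not collinear.

No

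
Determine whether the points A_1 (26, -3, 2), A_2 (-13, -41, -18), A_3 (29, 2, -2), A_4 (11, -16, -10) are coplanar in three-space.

A normal to the plane through A_1, A_2, A_3 is n = A_1A_2 × A_1A_3 = (252, -216, -81).
The plane has equation n·P = 7038. For A_4: n·A_4 = 7038.
Equal, so A_4 lies in the plane and all four are coplanar.

Yes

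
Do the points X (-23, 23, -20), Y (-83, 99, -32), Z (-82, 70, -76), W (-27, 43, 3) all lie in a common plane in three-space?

Yes

With X as base: XY = (-60, 76, -12), XZ = (-59, 47, -56), XW = (-4, 20, 23).
XZ × XW = (2201, 1581, -992).
XY · (XZ × XW) = 0.
The scalar triple product vanishes, so the four points are coplanar.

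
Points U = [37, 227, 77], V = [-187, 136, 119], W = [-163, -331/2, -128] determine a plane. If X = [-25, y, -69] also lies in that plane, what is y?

-1/2

The plane through U, V, W has equation 35140x − 54320y + 69720z = -5662020.
Substituting X: (-54320)y + (-5689180) = -5662020, so y = -1/2.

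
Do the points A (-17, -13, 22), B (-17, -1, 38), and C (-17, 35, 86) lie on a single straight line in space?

Yes

AB = (0, 12, 16), AC = (0, 48, 64).
AB × AC = (0, 0, 0).
The cross product vanishes, so the three points are collinear.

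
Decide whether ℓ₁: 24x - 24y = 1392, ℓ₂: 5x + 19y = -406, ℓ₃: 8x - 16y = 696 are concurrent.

Yes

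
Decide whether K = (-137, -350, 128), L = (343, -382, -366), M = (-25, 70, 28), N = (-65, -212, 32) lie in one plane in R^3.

No

A normal to the plane through K, L, M is n = KL × KM = (210680, -7328, 205184).
The plane has equation n·P = -34808. For N: n·N = -5574776.
-5574776 ≠ -34808, so N is off the plane.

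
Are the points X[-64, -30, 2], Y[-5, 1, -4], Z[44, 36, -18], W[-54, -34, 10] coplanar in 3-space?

Yes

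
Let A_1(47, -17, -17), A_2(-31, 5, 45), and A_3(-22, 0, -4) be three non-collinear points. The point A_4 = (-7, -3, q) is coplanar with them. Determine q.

5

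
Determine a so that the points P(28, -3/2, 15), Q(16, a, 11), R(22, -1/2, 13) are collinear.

Direction PR = (-6, 1, -2). From the x-coordinate of Q, the parameter along the line is τ = (16 − 28)/(-6) = 2.
Then a = (-3/2) + 2·(1) = 1/2.

1/2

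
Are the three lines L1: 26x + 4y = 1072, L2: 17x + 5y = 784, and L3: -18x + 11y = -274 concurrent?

Intersecting L1 and L2: solving the 2×2 system gives (x, y) = (1112/31, 1080/31).
Substitute into L3: (-18)(1112/31) + (11)(1080/31) = -8136/31.
But L3 requires -274 ≠ -8136/31, so the three lines have no common point.

No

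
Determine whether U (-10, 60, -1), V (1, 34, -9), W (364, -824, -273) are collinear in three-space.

Yes

UV = (11, -26, -8), UW = (374, -884, -272).
UV × UW = (0, 0, 0).
The cross product vanishes, so the three points are collinear.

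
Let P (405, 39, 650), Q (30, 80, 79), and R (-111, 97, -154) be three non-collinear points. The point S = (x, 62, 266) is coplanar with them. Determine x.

-51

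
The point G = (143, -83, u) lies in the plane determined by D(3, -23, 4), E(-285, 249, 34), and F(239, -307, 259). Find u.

-341

Coplanarity requires DE · (DF × DG) = 0.
DE = (-288, 272, 30), DF = (236, -284, 255); the triple product is linear in u with coefficient 17600 and constant term 6001600.
Setting it to zero: u = -341.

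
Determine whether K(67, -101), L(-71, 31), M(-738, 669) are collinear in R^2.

Yes

KL = (-138, 132), KM = (-805, 770).
Checking proportionality: KM = 35/6·KL, so the vectors are parallel and the points are collinear.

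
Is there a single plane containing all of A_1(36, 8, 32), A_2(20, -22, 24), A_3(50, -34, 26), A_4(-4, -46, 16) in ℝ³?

Yes

A normal to the plane through A_1, A_2, A_3 is n = A_1A_2 × A_1A_3 = (-156, -208, 1092).
The plane has equation n·P = 27664. For A_4: n·A_4 = 27664.
Equal, so A_4 lies in the plane and all four are coplanar.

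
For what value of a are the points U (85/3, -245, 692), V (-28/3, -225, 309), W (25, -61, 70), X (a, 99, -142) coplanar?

The points are coplanar iff UV · (UW × UX) = 0.
Expanding, this is linear in a: (58032)a + (-3539952) = 0.
So a = 61.

61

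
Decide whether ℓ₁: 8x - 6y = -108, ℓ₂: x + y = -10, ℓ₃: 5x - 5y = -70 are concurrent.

Yes

Lines aᵢx + bᵢy = cᵢ with pairwise distinct directions are concurrent exactly when det[aᵢ bᵢ cᵢ] = 0.
Here the determinant is 0.
It vanishes, so the lines are concurrent at (-12, 2).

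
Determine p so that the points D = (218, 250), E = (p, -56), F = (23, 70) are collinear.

-227/2

Collinearity: (E − D) must be parallel to (F − D) = (-195, -180).
Cross-multiplying the components: (p − 218)·(-180) = (-306)·(-195).
Solving gives p = -227/2.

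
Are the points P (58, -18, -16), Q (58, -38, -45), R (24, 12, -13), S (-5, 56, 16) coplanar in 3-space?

The four points are coplanar iff the 3×3 determinant with rows PQ, PR, PS is zero.
Rows: (0, -20, -29), (-34, 30, 3), (-63, 74, 32).
Expanding along the first row: (0)(738) − (-20)(-899) + (-29)(-626) = 174.
Nonzero ⇒ not coplanar.

No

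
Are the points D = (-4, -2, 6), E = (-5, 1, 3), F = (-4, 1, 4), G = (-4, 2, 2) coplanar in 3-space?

No

The four points are coplanar iff the 3×3 determinant with rows DE, DF, DG is zero.
Rows: (-1, 3, -3), (0, 3, -2), (0, 4, -4).
Expanding along the first row: (-1)(-4) − (3)(0) + (-3)(0) = 4.
Nonzero ⇒ not coplanar.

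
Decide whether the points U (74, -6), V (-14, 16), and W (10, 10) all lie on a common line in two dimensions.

UV = (-88, 22), UW = (-64, 16).
Twice the signed area of △UVW is (-88)(16) − (22)(-64) = 0.
The triangle is degenerate (zero area), so the points are collinear.

Yes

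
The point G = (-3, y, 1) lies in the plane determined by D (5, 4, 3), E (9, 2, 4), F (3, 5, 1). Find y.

8

The plane through D, E, F has equation 3x + 6y = 39.
Substituting G: (6)y + (-9) = 39, so y = 8.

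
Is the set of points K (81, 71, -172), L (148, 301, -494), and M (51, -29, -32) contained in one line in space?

KL = (67, 230, -322), KM = (-30, -100, 140).
KL × KM = (0, 280, 200).
The cross product is nonzero, so the points do not lie on one line.

No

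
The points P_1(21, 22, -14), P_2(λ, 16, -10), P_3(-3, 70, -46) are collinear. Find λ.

24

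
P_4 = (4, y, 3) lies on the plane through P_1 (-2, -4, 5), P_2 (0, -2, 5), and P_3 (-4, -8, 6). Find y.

6

A normal to the plane is n = P_1P_2 × P_1P_3 = (2, -2, -4).
P_4 lies in the plane iff n · P_1P_4 = 0.
This gives (-2)y + (12) = 0, so y = 6.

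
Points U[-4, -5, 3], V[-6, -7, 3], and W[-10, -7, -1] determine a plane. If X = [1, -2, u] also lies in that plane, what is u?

A normal to the plane is n = UV × UW = (8, -8, -8).
X lies in the plane iff n · UX = 0.
This gives (-8)u + (40) = 0, so u = 5.

5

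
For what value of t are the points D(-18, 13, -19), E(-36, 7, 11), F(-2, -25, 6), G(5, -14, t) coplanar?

Normal to plane DEF: n = (990, 930, 780); plane equation n·P = -20550.
Requiring n·G = -20550: (780)t + (-8070) = -20550.
So t = -16.

-16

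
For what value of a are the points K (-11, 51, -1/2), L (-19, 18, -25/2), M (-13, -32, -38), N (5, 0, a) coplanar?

Normal to plane KLM: n = (483/2, -276, 598); plane equation n·P = -34063/2.
Requiring n·N = -34063/2: (598)a + (2415/2) = -34063/2.
So a = -61/2.

-61/2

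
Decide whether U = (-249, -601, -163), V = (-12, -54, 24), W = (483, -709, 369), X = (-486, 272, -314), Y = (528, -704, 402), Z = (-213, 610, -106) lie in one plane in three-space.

The plane through U, V, W has normal n = UV × UW = (311200, 10800, -426000) and equation n·P = -14541600.
Checking the remaining points: n·X = -14541600, n·Y = -14541600, n·Z = -14541600.
All equal -14541600, so all 6 points lie in one plane.

Yes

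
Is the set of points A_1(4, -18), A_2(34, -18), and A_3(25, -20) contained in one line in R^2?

A_1A_2 = (30, 0), A_1A_3 = (21, -2).
Twice the signed area of △A_1A_2A_3 is (30)(-2) − (0)(21) = -60.
The area is nonzero, so the three points are not collinear.

No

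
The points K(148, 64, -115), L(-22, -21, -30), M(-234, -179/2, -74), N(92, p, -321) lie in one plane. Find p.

Normal to plane KLM: n = (19125/2, -25500, -6375); plane equation n·P = 516375.
Requiring n·N = 516375: (-25500)p + (2926125) = 516375.
So p = 189/2.

189/2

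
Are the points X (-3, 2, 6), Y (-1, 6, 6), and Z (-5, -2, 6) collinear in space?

Yes

XY = (2, 4, 0), XZ = (-2, -4, 0).
Each component of XZ is -1 times the corresponding component of XY, so XZ = -1·XY and the points are collinear.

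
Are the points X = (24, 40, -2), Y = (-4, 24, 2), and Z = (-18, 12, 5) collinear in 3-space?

No

XY = (-28, -16, 4), XZ = (-42, -28, 7).
Comparing components 3 and 1: (4)(-42) − (-28)(7) = 28 ≠ 0, so XY and XZ are not parallel and the points are not collinear.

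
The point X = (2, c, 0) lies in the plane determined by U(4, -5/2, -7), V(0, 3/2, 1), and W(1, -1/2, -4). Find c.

1/2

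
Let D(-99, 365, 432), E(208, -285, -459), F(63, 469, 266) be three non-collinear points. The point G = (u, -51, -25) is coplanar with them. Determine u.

A normal to the plane is n = DE × DF = (200564, -93380, 137228).
G lies in the plane iff n · DG = 0.
This gives (200564)u + (-4011280) = 0, so u = 20.

20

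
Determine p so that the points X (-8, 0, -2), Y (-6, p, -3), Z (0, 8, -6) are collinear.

2

Direction XZ = (8, 8, -4). From the x-coordinate of Y, the parameter along the line is τ = (-6 − (-8))/8 = 1/4.
Then p = 0 + 1/4·(8) = 2.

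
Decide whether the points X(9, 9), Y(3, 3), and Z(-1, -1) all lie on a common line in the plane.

Yes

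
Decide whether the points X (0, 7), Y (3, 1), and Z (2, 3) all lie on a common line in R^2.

Yes

XY = (3, -6), XZ = (2, -4).
Checking proportionality: XZ = 2/3·XY, so the vectors are parallel and the points are collinear.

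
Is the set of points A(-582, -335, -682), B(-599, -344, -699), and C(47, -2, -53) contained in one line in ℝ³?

AB = (-17, -9, -17), AC = (629, 333, 629).
Each component of AC is -37 times the corresponding component of AB, so AC = -37·AB and the points are collinear.

Yes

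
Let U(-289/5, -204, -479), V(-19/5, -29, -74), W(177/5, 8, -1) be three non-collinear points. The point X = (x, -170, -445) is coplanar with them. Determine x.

51

Coplanarity requires UV · (UW × UX) = 0.
UV = (54, 175, 405), UW = (466/5, 212, 478); the triple product is linear in x with coefficient -2210 and constant term 112710.
Setting it to zero: x = 51.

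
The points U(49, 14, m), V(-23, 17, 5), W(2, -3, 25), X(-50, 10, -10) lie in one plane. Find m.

The points are coplanar iff UV · (UW × UX) = 0.
Expanding, this is linear in m: (715)m + (-35750) = 0.
So m = 50.

50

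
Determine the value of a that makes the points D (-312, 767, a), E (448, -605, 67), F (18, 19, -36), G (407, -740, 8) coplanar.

-47

The points are coplanar iff DE · (DF × DG) = 0.
Expanding, this is linear in a: (-83634)a + (-3930798) = 0.
So a = -47.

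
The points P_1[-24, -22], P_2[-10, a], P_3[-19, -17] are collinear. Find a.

-8

The three points are collinear iff det[P_1P_2; P_1P_3] = 0.
This determinant is linear in a: (-5)a + (-40) = 0, so a = -8.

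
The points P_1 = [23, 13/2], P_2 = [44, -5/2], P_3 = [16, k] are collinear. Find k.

The three points are collinear iff det[P_1P_2; P_1P_3] = 0.
This determinant is linear in k: (21)k + (-399/2) = 0, so k = 19/2.

19/2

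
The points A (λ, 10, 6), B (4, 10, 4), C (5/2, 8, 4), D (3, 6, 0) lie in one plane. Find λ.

3

The points are coplanar iff AB · (AC × AD) = 0.
Expanding, this is linear in λ: (-8)λ + (24) = 0.
So λ = 3.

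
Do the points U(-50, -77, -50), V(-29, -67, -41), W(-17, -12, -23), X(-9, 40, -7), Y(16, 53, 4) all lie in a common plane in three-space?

Yes

The plane through U, V, W has normal n = UV × UW = (-315, -270, 1035) and equation n·P = -15210.
Checking the remaining points: n·X = -15210, n·Y = -15210.
All equal -15210, so all 5 points lie in one plane.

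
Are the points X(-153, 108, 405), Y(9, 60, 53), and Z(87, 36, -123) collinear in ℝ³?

No

XY = (162, -48, -352), XZ = (240, -72, -528).
XY × XZ = (0, 1056, -144).
The cross product is nonzero, so the points do not lie on one line.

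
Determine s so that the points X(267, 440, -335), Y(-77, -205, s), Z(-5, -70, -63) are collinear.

9

Collinearity requires XY × XZ = 0; each component is linear in s.
The x-component gives (510)s + (-4590) = 0, so s = 9.
The remaining components then also vanish.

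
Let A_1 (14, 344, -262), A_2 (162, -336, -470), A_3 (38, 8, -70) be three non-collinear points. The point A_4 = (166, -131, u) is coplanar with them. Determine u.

A normal to the plane is n = A_1A_2 × A_1A_3 = (-200448, -33408, -33408).
A_4 lies in the plane iff n · A_1A_4 = 0.
This gives (-33408)u + (-23352192) = 0, so u = -699.

-699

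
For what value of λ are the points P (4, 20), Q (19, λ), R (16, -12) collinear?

-20

Collinearity: (Q − P) must be parallel to (R − P) = (12, -32).
Cross-multiplying the components: (λ − 20)·(12) = (15)·(-32).
Solving gives λ = -20.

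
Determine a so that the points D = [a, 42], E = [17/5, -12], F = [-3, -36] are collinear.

The three points are collinear iff det[DE; DF] = 0.
This determinant is linear in a: (24)a + (-2136/5) = 0, so a = 89/5.

89/5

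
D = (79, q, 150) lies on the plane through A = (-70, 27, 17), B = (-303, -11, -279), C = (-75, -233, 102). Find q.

A normal to the plane is n = AB × AC = (-80190, 21285, 60390).
D lies in the plane iff n · AD = 0.
This gives (21285)q + (-4491135) = 0, so q = 211.

211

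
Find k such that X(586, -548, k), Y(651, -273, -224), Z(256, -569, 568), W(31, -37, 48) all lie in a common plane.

The points are coplanar iff XY · (XZ × XW) = 0.
Expanding, this is linear in k: (276740)k + (-60882800) = 0.
So k = 220.

220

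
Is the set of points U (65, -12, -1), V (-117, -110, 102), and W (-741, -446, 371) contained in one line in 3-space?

No

UV = (-182, -98, 103), UW = (-806, -434, 372).
Comparing components 2 and 3: (-98)(372) − (103)(-434) = 8246 ≠ 0, so UV and UW are not parallel and the points are not collinear.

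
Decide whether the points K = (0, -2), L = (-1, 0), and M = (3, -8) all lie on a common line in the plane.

KL = (-1, 2), KM = (3, -6).
Twice the signed area of △KLM is (-1)(-6) − (2)(3) = 0.
The triangle is degenerate (zero area), so the points are collinear.

Yes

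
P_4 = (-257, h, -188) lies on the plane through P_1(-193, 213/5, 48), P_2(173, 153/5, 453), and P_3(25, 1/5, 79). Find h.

17

A normal to the plane is n = P_1P_2 × P_1P_3 = (16800, 76944, -64512/5).
P_4 lies in the plane iff n · P_1P_4 = 0.
This gives (76944)h + (-1308048) = 0, so h = 17.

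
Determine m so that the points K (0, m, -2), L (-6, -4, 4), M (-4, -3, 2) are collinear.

Collinearity requires KL × KM = 0; each component is linear in m.
The x-component gives (2)m + (2) = 0, so m = -1.
The remaining components then also vanish.

-1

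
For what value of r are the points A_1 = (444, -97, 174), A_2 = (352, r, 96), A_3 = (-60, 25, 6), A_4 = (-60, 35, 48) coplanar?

-86

Normal to plane A_1A_3A_4: n = (6804, 21168, -5040); plane equation n·P = 90720.
Requiring n·A_2 = 90720: (21168)r + (1911168) = 90720.
So r = -86.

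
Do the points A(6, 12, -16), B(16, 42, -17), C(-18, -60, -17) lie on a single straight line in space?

AB = (10, 30, -1), AC = (-24, -72, -1).
Comparing components 2 and 3: (30)(-1) − (-1)(-72) = -102 ≠ 0, so AB and AC are not parallel and the points are not collinear.

No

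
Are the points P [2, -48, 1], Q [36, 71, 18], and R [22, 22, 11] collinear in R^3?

Yes

PQ = (34, 119, 17), PR = (20, 70, 10).
PQ × PR = (0, 0, 0).
The cross product vanishes, so the three points are collinear.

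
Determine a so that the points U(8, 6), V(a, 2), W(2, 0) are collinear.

4

The three points are collinear iff det[UV; UW] = 0.
This determinant is linear in a: (-6)a + (24) = 0, so a = 4.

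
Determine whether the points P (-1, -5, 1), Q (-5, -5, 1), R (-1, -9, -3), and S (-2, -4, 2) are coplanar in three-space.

Yes

The four points are coplanar iff the 3×3 determinant with rows PQ, PR, PS is zero.
Rows: (-4, 0, 0), (0, -4, -4), (-1, 1, 1).
Expanding along the first row: (-4)(0) − (0)(-4) + (0)(-4) = 0.
Zero determinant ⇒ coplanar.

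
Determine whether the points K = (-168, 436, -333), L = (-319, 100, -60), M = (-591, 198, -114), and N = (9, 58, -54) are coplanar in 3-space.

Yes

A normal to the plane through K, L, M is n = KL × KM = (-8610, -82410, -106190).
The plane has equation n·P = 876990. For N: n·N = 876990.
Equal, so N lies in the plane and all four are coplanar.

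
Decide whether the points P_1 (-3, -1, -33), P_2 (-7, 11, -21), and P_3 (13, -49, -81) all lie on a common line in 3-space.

P_1P_2 = (-4, 12, 12), P_1P_3 = (16, -48, -48).
Each component of P_1P_3 is -4 times the corresponding component of P_1P_2, so P_1P_3 = -4·P_1P_2 and the points are collinear.

Yes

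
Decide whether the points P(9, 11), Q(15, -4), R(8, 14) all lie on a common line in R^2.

PQ = (6, -15), PR = (-1, 3).
If collinear, PR would be a scalar multiple of PQ. But (6)·(3) ≠ (-15)·(-1) (difference 3), so they are not parallel; the points are not collinear.

No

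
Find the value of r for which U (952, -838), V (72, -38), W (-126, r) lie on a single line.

142

Collinearity: (W − U) must be parallel to (V − U) = (-880, 800).
Cross-multiplying the components: (r − (-838))·(-880) = (-1078)·(800).
Solving gives r = 142.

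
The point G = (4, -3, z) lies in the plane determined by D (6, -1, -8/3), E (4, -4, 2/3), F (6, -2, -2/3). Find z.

-4/3

A normal to the plane is n = DE × DF = (-8/3, 4, 2).
G lies in the plane iff n · DG = 0.
This gives (2)z + (8/3) = 0, so z = -4/3.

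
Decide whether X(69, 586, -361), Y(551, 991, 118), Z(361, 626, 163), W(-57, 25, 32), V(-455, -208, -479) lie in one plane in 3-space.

The plane through X, Y, Z has normal n = XY × XZ = (193060, -112700, -98980) and equation n·P = -16989280.
Checking the remaining points: n·W = -16989280, n·V = -16989280.
All equal -16989280, so all 5 points lie in one plane.

Yes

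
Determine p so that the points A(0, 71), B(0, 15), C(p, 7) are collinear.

0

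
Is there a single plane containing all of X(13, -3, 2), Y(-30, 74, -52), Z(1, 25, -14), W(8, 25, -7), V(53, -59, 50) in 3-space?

Yes

The plane through X, Y, Z has normal n = XY × XZ = (280, -40, -280) and equation n·P = 3200.
Checking the remaining points: n·W = 3200, n·V = 3200.
All equal 3200, so all 5 points lie in one plane.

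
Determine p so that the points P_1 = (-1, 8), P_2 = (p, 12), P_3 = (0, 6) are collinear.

Collinearity: (P_2 − P_1) must be parallel to (P_3 − P_1) = (1, -2).
Cross-multiplying the components: (p − (-1))·(-2) = (4)·(1).
Solving gives p = -3.

-3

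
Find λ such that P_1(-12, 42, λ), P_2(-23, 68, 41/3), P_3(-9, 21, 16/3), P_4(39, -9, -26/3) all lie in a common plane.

25/3

Coplanarity ⇔ det[P_1P_2; P_1P_3; P_1P_4] = 0.
Expanding, this is linear in λ: (-1836)λ + (15300) = 0.
So λ = 25/3.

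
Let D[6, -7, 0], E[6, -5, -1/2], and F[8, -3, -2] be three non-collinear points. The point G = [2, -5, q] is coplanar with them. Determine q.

The plane through D, E, F has equation −2x − 1y − 4z = -5.
Substituting G: (-4)q + (1) = -5, so q = 3/2.

3/2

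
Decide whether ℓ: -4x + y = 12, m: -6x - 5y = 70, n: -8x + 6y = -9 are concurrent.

The three lines meet at one point iff the augmented coefficient matrix [aᵢ bᵢ cᵢ] has rank < 3, i.e. its determinant vanishes.
Here the determinant is -26.
Nonzero, so no common point exists.

No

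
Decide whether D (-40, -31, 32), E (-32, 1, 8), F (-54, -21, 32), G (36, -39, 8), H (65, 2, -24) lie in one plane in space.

No

The plane through D, E, F has normal n = DE × DF = (240, 336, 528) and equation n·P = -3120.
Checking the remaining points: n·G = -240, n·H = 3600.
Since n·G = -240 ≠ -3120, G is off the plane and the points are not all coplanar.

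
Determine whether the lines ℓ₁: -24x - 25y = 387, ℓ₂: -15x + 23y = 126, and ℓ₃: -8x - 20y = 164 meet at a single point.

Intersecting ℓ₁ and ℓ₂: solving the 2×2 system gives (x, y) = (-13, -3).
Substitute into ℓ₃: (-8)(-13) + (-20)(-3) = 164.
This equals 164, so (-13, -3) lies on all three lines and they are concurrent.

Yes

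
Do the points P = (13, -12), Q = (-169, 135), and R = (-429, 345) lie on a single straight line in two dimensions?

Yes

PQ = (-182, 147), PR = (-442, 357).
det[PQ; PR] = (-182)(357) − (147)(-442) = 0.
The determinant is zero, so the points are collinear.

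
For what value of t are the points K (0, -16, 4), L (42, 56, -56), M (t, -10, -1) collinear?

Collinearity requires KL × KM = 0; each component is linear in t.
The y-component gives (-60)t + (210) = 0, so t = 7/2.
The remaining components then also vanish.

7/2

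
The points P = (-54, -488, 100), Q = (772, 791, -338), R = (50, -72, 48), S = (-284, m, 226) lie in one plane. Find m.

-517

Coplanarity ⇔ det[PQ; PR; PS] = 0.
Expanding, this is linear in m: (-2600)m + (-1344200) = 0.
So m = -517.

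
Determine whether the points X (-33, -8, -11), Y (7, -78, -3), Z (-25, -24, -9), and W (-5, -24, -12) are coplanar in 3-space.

The four points are coplanar iff the 3×3 determinant with rows XY, XZ, XW is zero.
Rows: (40, -70, 8), (8, -16, 2), (28, -16, -1).
Expanding along the first row: (40)(48) − (-70)(-64) + (8)(320) = 0.
Zero determinant ⇒ coplanar.

Yes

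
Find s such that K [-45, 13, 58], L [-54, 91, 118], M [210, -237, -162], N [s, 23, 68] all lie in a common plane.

-65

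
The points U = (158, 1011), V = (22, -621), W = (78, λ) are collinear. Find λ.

Collinearity: (W − U) must be parallel to (V − U) = (-136, -1632).
Cross-multiplying the components: (λ − 1011)·(-136) = (-80)·(-1632).
Solving gives λ = 51.

51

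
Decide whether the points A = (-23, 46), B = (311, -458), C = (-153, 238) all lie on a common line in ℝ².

AB = (334, -504), AC = (-130, 192).
If collinear, AC would be a scalar multiple of AB. But (334)·(192) ≠ (-504)·(-130) (difference -1392), so they are not parallel; the points are not collinear.

No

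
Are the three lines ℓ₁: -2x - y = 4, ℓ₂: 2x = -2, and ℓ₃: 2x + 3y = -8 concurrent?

The three lines meet at one point iff the augmented coefficient matrix [aᵢ bᵢ cᵢ] has rank < 3, i.e. its determinant vanishes.
Here the determinant is 0.
It vanishes, so the lines are concurrent at (-1, -2).

Yes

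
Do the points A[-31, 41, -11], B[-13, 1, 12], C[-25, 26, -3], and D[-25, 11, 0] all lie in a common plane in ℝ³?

Yes

With A as base: AB = (18, -40, 23), AC = (6, -15, 8), AD = (6, -30, 11).
AC × AD = (75, -18, -90).
AB · (AC × AD) = 0.
The scalar triple product vanishes, so the four points are coplanar.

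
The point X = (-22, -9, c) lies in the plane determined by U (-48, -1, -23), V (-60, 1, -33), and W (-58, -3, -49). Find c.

-19

The plane through U, V, W has equation −72x − 212y + 44z = 2656.
Substituting X: (44)c + (3492) = 2656, so c = -19.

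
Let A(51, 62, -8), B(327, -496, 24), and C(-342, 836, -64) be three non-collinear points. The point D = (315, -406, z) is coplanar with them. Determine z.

A normal to the plane is n = AB × AC = (6480, 2880, -5670).
D lies in the plane iff n · AD = 0.
This gives (-5670)z + (317520) = 0, so z = 56.

56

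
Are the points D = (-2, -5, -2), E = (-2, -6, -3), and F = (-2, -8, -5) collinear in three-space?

DE = (0, -1, -1), DF = (0, -3, -3).
Each component of DF is 3 times the corresponding component of DE, so DF = 3·DE and the points are collinear.

Yes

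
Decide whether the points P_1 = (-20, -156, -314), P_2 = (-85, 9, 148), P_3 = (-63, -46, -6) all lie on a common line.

P_1P_2 = (-65, 165, 462), P_1P_3 = (-43, 110, 308).
Comparing components 3 and 1: (462)(-43) − (-65)(308) = 154 ≠ 0, so P_1P_2 and P_1P_3 are not parallel and the points are not collinear.

No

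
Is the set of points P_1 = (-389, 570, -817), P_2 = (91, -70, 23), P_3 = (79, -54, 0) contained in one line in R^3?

No

P_1P_2 = (480, -640, 840), P_1P_3 = (468, -624, 817).
Comparing components 2 and 3: (-640)(817) − (840)(-624) = 1280 ≠ 0, so P_1P_2 and P_1P_3 are not parallel and the points are not collinear.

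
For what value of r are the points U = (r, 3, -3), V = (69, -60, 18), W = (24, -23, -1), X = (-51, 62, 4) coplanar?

-1

Coplanarity ⇔ det[UV; UW; UX] = 0.
Expanding, this is linear in r: (-1800)r + (-1800) = 0.
So r = -1.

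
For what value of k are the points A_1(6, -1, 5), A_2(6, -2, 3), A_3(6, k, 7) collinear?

0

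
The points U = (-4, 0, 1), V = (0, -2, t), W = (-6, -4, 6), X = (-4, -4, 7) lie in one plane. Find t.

6

Normal to plane UWX: n = (-4, 12, 8); plane equation n·P = 24.
Requiring n·V = 24: (8)t + (-24) = 24.
So t = 6.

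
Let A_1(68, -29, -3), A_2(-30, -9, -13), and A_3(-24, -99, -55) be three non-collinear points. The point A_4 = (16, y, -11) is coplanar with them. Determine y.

-24

Coplanarity requires A_1A_2 · (A_1A_3 × A_1A_4) = 0.
A_1A_2 = (-98, 20, -10), A_1A_3 = (-92, -70, -52); the triple product is linear in y with coefficient -4176 and constant term -100224.
Setting it to zero: y = -24.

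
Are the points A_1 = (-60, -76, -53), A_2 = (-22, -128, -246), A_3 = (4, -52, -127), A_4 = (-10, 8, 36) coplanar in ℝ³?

A normal to the plane through A_1, A_2, A_3 is n = A_1A_2 × A_1A_3 = (8480, -9540, 4240).
The plane has equation n·P = -8480. For A_4: n·A_4 = -8480.
Equal, so A_4 lies in the plane and all four are coplanar.

Yes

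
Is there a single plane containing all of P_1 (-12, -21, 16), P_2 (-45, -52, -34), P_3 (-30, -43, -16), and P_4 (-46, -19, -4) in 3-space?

Yes

A normal to the plane through P_1, P_2, P_3 is n = P_1P_2 × P_1P_3 = (-108, -156, 168).
The plane has equation n·P = 7260. For P_4: n·P_4 = 7260.
Equal, so P_4 lies in the plane and all four are coplanar.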